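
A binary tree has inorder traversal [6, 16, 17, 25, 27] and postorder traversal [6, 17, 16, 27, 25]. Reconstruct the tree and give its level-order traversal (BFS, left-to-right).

Inorder:   [6, 16, 17, 25, 27]
Postorder: [6, 17, 16, 27, 25]
Algorithm: postorder visits root last, so walk postorder right-to-left;
each value is the root of the current inorder slice — split it at that
value, recurse on the right subtree first, then the left.
Recursive splits:
  root=25; inorder splits into left=[6, 16, 17], right=[27]
  root=27; inorder splits into left=[], right=[]
  root=16; inorder splits into left=[6], right=[17]
  root=17; inorder splits into left=[], right=[]
  root=6; inorder splits into left=[], right=[]
Reconstructed level-order: [25, 16, 27, 6, 17]


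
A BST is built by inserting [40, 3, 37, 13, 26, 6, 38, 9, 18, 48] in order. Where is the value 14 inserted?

Starting tree (level order): [40, 3, 48, None, 37, None, None, 13, 38, 6, 26, None, None, None, 9, 18]
Insertion path: 40 -> 3 -> 37 -> 13 -> 26 -> 18
Result: insert 14 as left child of 18
Final tree (level order): [40, 3, 48, None, 37, None, None, 13, 38, 6, 26, None, None, None, 9, 18, None, None, None, 14]


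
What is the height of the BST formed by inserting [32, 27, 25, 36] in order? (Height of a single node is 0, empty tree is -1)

Insertion order: [32, 27, 25, 36]
Tree (level-order array): [32, 27, 36, 25]
Compute height bottom-up (empty subtree = -1):
  height(25) = 1 + max(-1, -1) = 0
  height(27) = 1 + max(0, -1) = 1
  height(36) = 1 + max(-1, -1) = 0
  height(32) = 1 + max(1, 0) = 2
Height = 2


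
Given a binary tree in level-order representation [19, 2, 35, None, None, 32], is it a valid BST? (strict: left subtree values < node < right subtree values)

Level-order array: [19, 2, 35, None, None, 32]
Validate using subtree bounds (lo, hi): at each node, require lo < value < hi,
then recurse left with hi=value and right with lo=value.
Preorder trace (stopping at first violation):
  at node 19 with bounds (-inf, +inf): OK
  at node 2 with bounds (-inf, 19): OK
  at node 35 with bounds (19, +inf): OK
  at node 32 with bounds (19, 35): OK
No violation found at any node.
Result: Valid BST


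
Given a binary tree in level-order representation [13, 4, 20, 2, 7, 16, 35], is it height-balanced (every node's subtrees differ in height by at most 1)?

Tree (level-order array): [13, 4, 20, 2, 7, 16, 35]
Definition: a tree is height-balanced if, at every node, |h(left) - h(right)| <= 1 (empty subtree has height -1).
Bottom-up per-node check:
  node 2: h_left=-1, h_right=-1, diff=0 [OK], height=0
  node 7: h_left=-1, h_right=-1, diff=0 [OK], height=0
  node 4: h_left=0, h_right=0, diff=0 [OK], height=1
  node 16: h_left=-1, h_right=-1, diff=0 [OK], height=0
  node 35: h_left=-1, h_right=-1, diff=0 [OK], height=0
  node 20: h_left=0, h_right=0, diff=0 [OK], height=1
  node 13: h_left=1, h_right=1, diff=0 [OK], height=2
All nodes satisfy the balance condition.
Result: Balanced


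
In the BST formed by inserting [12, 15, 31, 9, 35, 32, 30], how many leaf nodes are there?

Tree built from: [12, 15, 31, 9, 35, 32, 30]
Tree (level-order array): [12, 9, 15, None, None, None, 31, 30, 35, None, None, 32]
Rule: A leaf has 0 children.
Per-node child counts:
  node 12: 2 child(ren)
  node 9: 0 child(ren)
  node 15: 1 child(ren)
  node 31: 2 child(ren)
  node 30: 0 child(ren)
  node 35: 1 child(ren)
  node 32: 0 child(ren)
Matching nodes: [9, 30, 32]
Count of leaf nodes: 3


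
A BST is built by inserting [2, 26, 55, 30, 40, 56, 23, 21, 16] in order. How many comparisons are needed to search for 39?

Search path for 39: 2 -> 26 -> 55 -> 30 -> 40
Found: False
Comparisons: 5


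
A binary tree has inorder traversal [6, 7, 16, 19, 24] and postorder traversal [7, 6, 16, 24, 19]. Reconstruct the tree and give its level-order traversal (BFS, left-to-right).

Inorder:   [6, 7, 16, 19, 24]
Postorder: [7, 6, 16, 24, 19]
Algorithm: postorder visits root last, so walk postorder right-to-left;
each value is the root of the current inorder slice — split it at that
value, recurse on the right subtree first, then the left.
Recursive splits:
  root=19; inorder splits into left=[6, 7, 16], right=[24]
  root=24; inorder splits into left=[], right=[]
  root=16; inorder splits into left=[6, 7], right=[]
  root=6; inorder splits into left=[], right=[7]
  root=7; inorder splits into left=[], right=[]
Reconstructed level-order: [19, 16, 24, 6, 7]


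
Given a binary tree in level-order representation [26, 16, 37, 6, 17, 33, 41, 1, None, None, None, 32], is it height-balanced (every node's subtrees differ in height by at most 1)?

Tree (level-order array): [26, 16, 37, 6, 17, 33, 41, 1, None, None, None, 32]
Definition: a tree is height-balanced if, at every node, |h(left) - h(right)| <= 1 (empty subtree has height -1).
Bottom-up per-node check:
  node 1: h_left=-1, h_right=-1, diff=0 [OK], height=0
  node 6: h_left=0, h_right=-1, diff=1 [OK], height=1
  node 17: h_left=-1, h_right=-1, diff=0 [OK], height=0
  node 16: h_left=1, h_right=0, diff=1 [OK], height=2
  node 32: h_left=-1, h_right=-1, diff=0 [OK], height=0
  node 33: h_left=0, h_right=-1, diff=1 [OK], height=1
  node 41: h_left=-1, h_right=-1, diff=0 [OK], height=0
  node 37: h_left=1, h_right=0, diff=1 [OK], height=2
  node 26: h_left=2, h_right=2, diff=0 [OK], height=3
All nodes satisfy the balance condition.
Result: Balanced


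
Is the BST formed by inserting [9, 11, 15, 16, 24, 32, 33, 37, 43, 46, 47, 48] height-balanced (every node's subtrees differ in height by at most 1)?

Tree (level-order array): [9, None, 11, None, 15, None, 16, None, 24, None, 32, None, 33, None, 37, None, 43, None, 46, None, 47, None, 48]
Definition: a tree is height-balanced if, at every node, |h(left) - h(right)| <= 1 (empty subtree has height -1).
Bottom-up per-node check:
  node 48: h_left=-1, h_right=-1, diff=0 [OK], height=0
  node 47: h_left=-1, h_right=0, diff=1 [OK], height=1
  node 46: h_left=-1, h_right=1, diff=2 [FAIL (|-1-1|=2 > 1)], height=2
  node 43: h_left=-1, h_right=2, diff=3 [FAIL (|-1-2|=3 > 1)], height=3
  node 37: h_left=-1, h_right=3, diff=4 [FAIL (|-1-3|=4 > 1)], height=4
  node 33: h_left=-1, h_right=4, diff=5 [FAIL (|-1-4|=5 > 1)], height=5
  node 32: h_left=-1, h_right=5, diff=6 [FAIL (|-1-5|=6 > 1)], height=6
  node 24: h_left=-1, h_right=6, diff=7 [FAIL (|-1-6|=7 > 1)], height=7
  node 16: h_left=-1, h_right=7, diff=8 [FAIL (|-1-7|=8 > 1)], height=8
  node 15: h_left=-1, h_right=8, diff=9 [FAIL (|-1-8|=9 > 1)], height=9
  node 11: h_left=-1, h_right=9, diff=10 [FAIL (|-1-9|=10 > 1)], height=10
  node 9: h_left=-1, h_right=10, diff=11 [FAIL (|-1-10|=11 > 1)], height=11
Node 46 violates the condition: |-1 - 1| = 2 > 1.
Result: Not balanced


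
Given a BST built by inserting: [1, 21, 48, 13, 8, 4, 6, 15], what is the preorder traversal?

Tree insertion order: [1, 21, 48, 13, 8, 4, 6, 15]
Tree (level-order array): [1, None, 21, 13, 48, 8, 15, None, None, 4, None, None, None, None, 6]
Preorder traversal: [1, 21, 13, 8, 4, 6, 15, 48]


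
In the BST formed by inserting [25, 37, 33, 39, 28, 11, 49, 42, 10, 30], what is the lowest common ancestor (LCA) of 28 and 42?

Tree insertion order: [25, 37, 33, 39, 28, 11, 49, 42, 10, 30]
Tree (level-order array): [25, 11, 37, 10, None, 33, 39, None, None, 28, None, None, 49, None, 30, 42]
In a BST, the LCA of p=28, q=42 is the first node v on the
root-to-leaf path with p <= v <= q (go left if both < v, right if both > v).
Walk from root:
  at 25: both 28 and 42 > 25, go right
  at 37: 28 <= 37 <= 42, this is the LCA
LCA = 37


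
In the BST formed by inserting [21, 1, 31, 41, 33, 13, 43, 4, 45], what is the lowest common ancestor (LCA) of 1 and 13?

Tree insertion order: [21, 1, 31, 41, 33, 13, 43, 4, 45]
Tree (level-order array): [21, 1, 31, None, 13, None, 41, 4, None, 33, 43, None, None, None, None, None, 45]
In a BST, the LCA of p=1, q=13 is the first node v on the
root-to-leaf path with p <= v <= q (go left if both < v, right if both > v).
Walk from root:
  at 21: both 1 and 13 < 21, go left
  at 1: 1 <= 1 <= 13, this is the LCA
LCA = 1


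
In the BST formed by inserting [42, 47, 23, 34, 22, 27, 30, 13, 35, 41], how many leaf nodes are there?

Tree built from: [42, 47, 23, 34, 22, 27, 30, 13, 35, 41]
Tree (level-order array): [42, 23, 47, 22, 34, None, None, 13, None, 27, 35, None, None, None, 30, None, 41]
Rule: A leaf has 0 children.
Per-node child counts:
  node 42: 2 child(ren)
  node 23: 2 child(ren)
  node 22: 1 child(ren)
  node 13: 0 child(ren)
  node 34: 2 child(ren)
  node 27: 1 child(ren)
  node 30: 0 child(ren)
  node 35: 1 child(ren)
  node 41: 0 child(ren)
  node 47: 0 child(ren)
Matching nodes: [13, 30, 41, 47]
Count of leaf nodes: 4


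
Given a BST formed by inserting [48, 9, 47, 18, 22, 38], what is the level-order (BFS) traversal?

Tree insertion order: [48, 9, 47, 18, 22, 38]
Tree (level-order array): [48, 9, None, None, 47, 18, None, None, 22, None, 38]
BFS from the root, enqueuing left then right child of each popped node:
  queue [48] -> pop 48, enqueue [9], visited so far: [48]
  queue [9] -> pop 9, enqueue [47], visited so far: [48, 9]
  queue [47] -> pop 47, enqueue [18], visited so far: [48, 9, 47]
  queue [18] -> pop 18, enqueue [22], visited so far: [48, 9, 47, 18]
  queue [22] -> pop 22, enqueue [38], visited so far: [48, 9, 47, 18, 22]
  queue [38] -> pop 38, enqueue [none], visited so far: [48, 9, 47, 18, 22, 38]
Result: [48, 9, 47, 18, 22, 38]


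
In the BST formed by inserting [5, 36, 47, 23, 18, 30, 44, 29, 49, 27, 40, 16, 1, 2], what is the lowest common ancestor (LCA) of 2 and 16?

Tree insertion order: [5, 36, 47, 23, 18, 30, 44, 29, 49, 27, 40, 16, 1, 2]
Tree (level-order array): [5, 1, 36, None, 2, 23, 47, None, None, 18, 30, 44, 49, 16, None, 29, None, 40, None, None, None, None, None, 27]
In a BST, the LCA of p=2, q=16 is the first node v on the
root-to-leaf path with p <= v <= q (go left if both < v, right if both > v).
Walk from root:
  at 5: 2 <= 5 <= 16, this is the LCA
LCA = 5


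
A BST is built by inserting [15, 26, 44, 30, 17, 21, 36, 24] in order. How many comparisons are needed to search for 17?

Search path for 17: 15 -> 26 -> 17
Found: True
Comparisons: 3


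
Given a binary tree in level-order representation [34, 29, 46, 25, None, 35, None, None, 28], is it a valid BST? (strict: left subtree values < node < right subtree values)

Level-order array: [34, 29, 46, 25, None, 35, None, None, 28]
Validate using subtree bounds (lo, hi): at each node, require lo < value < hi,
then recurse left with hi=value and right with lo=value.
Preorder trace (stopping at first violation):
  at node 34 with bounds (-inf, +inf): OK
  at node 29 with bounds (-inf, 34): OK
  at node 25 with bounds (-inf, 29): OK
  at node 28 with bounds (25, 29): OK
  at node 46 with bounds (34, +inf): OK
  at node 35 with bounds (34, 46): OK
No violation found at any node.
Result: Valid BST


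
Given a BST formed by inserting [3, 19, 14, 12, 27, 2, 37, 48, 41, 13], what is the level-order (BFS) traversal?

Tree insertion order: [3, 19, 14, 12, 27, 2, 37, 48, 41, 13]
Tree (level-order array): [3, 2, 19, None, None, 14, 27, 12, None, None, 37, None, 13, None, 48, None, None, 41]
BFS from the root, enqueuing left then right child of each popped node:
  queue [3] -> pop 3, enqueue [2, 19], visited so far: [3]
  queue [2, 19] -> pop 2, enqueue [none], visited so far: [3, 2]
  queue [19] -> pop 19, enqueue [14, 27], visited so far: [3, 2, 19]
  queue [14, 27] -> pop 14, enqueue [12], visited so far: [3, 2, 19, 14]
  queue [27, 12] -> pop 27, enqueue [37], visited so far: [3, 2, 19, 14, 27]
  queue [12, 37] -> pop 12, enqueue [13], visited so far: [3, 2, 19, 14, 27, 12]
  queue [37, 13] -> pop 37, enqueue [48], visited so far: [3, 2, 19, 14, 27, 12, 37]
  queue [13, 48] -> pop 13, enqueue [none], visited so far: [3, 2, 19, 14, 27, 12, 37, 13]
  queue [48] -> pop 48, enqueue [41], visited so far: [3, 2, 19, 14, 27, 12, 37, 13, 48]
  queue [41] -> pop 41, enqueue [none], visited so far: [3, 2, 19, 14, 27, 12, 37, 13, 48, 41]
Result: [3, 2, 19, 14, 27, 12, 37, 13, 48, 41]


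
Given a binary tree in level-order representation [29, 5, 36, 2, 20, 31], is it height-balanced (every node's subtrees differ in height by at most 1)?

Tree (level-order array): [29, 5, 36, 2, 20, 31]
Definition: a tree is height-balanced if, at every node, |h(left) - h(right)| <= 1 (empty subtree has height -1).
Bottom-up per-node check:
  node 2: h_left=-1, h_right=-1, diff=0 [OK], height=0
  node 20: h_left=-1, h_right=-1, diff=0 [OK], height=0
  node 5: h_left=0, h_right=0, diff=0 [OK], height=1
  node 31: h_left=-1, h_right=-1, diff=0 [OK], height=0
  node 36: h_left=0, h_right=-1, diff=1 [OK], height=1
  node 29: h_left=1, h_right=1, diff=0 [OK], height=2
All nodes satisfy the balance condition.
Result: Balanced


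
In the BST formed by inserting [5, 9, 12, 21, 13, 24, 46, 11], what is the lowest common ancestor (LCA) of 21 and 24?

Tree insertion order: [5, 9, 12, 21, 13, 24, 46, 11]
Tree (level-order array): [5, None, 9, None, 12, 11, 21, None, None, 13, 24, None, None, None, 46]
In a BST, the LCA of p=21, q=24 is the first node v on the
root-to-leaf path with p <= v <= q (go left if both < v, right if both > v).
Walk from root:
  at 5: both 21 and 24 > 5, go right
  at 9: both 21 and 24 > 9, go right
  at 12: both 21 and 24 > 12, go right
  at 21: 21 <= 21 <= 24, this is the LCA
LCA = 21


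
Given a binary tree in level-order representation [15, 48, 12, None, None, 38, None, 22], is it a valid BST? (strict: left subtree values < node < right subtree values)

Level-order array: [15, 48, 12, None, None, 38, None, 22]
Validate using subtree bounds (lo, hi): at each node, require lo < value < hi,
then recurse left with hi=value and right with lo=value.
Preorder trace (stopping at first violation):
  at node 15 with bounds (-inf, +inf): OK
  at node 48 with bounds (-inf, 15): VIOLATION
Node 48 violates its bound: not (-inf < 48 < 15).
Result: Not a valid BST


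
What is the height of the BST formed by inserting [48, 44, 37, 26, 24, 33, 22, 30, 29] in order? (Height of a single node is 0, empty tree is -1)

Insertion order: [48, 44, 37, 26, 24, 33, 22, 30, 29]
Tree (level-order array): [48, 44, None, 37, None, 26, None, 24, 33, 22, None, 30, None, None, None, 29]
Compute height bottom-up (empty subtree = -1):
  height(22) = 1 + max(-1, -1) = 0
  height(24) = 1 + max(0, -1) = 1
  height(29) = 1 + max(-1, -1) = 0
  height(30) = 1 + max(0, -1) = 1
  height(33) = 1 + max(1, -1) = 2
  height(26) = 1 + max(1, 2) = 3
  height(37) = 1 + max(3, -1) = 4
  height(44) = 1 + max(4, -1) = 5
  height(48) = 1 + max(5, -1) = 6
Height = 6


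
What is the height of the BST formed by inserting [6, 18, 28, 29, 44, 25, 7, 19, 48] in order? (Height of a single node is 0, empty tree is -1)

Insertion order: [6, 18, 28, 29, 44, 25, 7, 19, 48]
Tree (level-order array): [6, None, 18, 7, 28, None, None, 25, 29, 19, None, None, 44, None, None, None, 48]
Compute height bottom-up (empty subtree = -1):
  height(7) = 1 + max(-1, -1) = 0
  height(19) = 1 + max(-1, -1) = 0
  height(25) = 1 + max(0, -1) = 1
  height(48) = 1 + max(-1, -1) = 0
  height(44) = 1 + max(-1, 0) = 1
  height(29) = 1 + max(-1, 1) = 2
  height(28) = 1 + max(1, 2) = 3
  height(18) = 1 + max(0, 3) = 4
  height(6) = 1 + max(-1, 4) = 5
Height = 5


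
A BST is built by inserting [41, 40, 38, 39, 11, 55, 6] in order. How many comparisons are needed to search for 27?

Search path for 27: 41 -> 40 -> 38 -> 11
Found: False
Comparisons: 4


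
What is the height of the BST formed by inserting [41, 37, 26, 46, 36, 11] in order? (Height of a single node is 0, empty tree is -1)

Insertion order: [41, 37, 26, 46, 36, 11]
Tree (level-order array): [41, 37, 46, 26, None, None, None, 11, 36]
Compute height bottom-up (empty subtree = -1):
  height(11) = 1 + max(-1, -1) = 0
  height(36) = 1 + max(-1, -1) = 0
  height(26) = 1 + max(0, 0) = 1
  height(37) = 1 + max(1, -1) = 2
  height(46) = 1 + max(-1, -1) = 0
  height(41) = 1 + max(2, 0) = 3
Height = 3


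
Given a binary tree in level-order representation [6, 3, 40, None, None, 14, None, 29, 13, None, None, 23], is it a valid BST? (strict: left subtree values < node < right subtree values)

Level-order array: [6, 3, 40, None, None, 14, None, 29, 13, None, None, 23]
Validate using subtree bounds (lo, hi): at each node, require lo < value < hi,
then recurse left with hi=value and right with lo=value.
Preorder trace (stopping at first violation):
  at node 6 with bounds (-inf, +inf): OK
  at node 3 with bounds (-inf, 6): OK
  at node 40 with bounds (6, +inf): OK
  at node 14 with bounds (6, 40): OK
  at node 29 with bounds (6, 14): VIOLATION
Node 29 violates its bound: not (6 < 29 < 14).
Result: Not a valid BST


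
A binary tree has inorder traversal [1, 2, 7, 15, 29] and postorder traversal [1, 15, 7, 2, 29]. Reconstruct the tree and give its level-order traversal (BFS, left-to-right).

Inorder:   [1, 2, 7, 15, 29]
Postorder: [1, 15, 7, 2, 29]
Algorithm: postorder visits root last, so walk postorder right-to-left;
each value is the root of the current inorder slice — split it at that
value, recurse on the right subtree first, then the left.
Recursive splits:
  root=29; inorder splits into left=[1, 2, 7, 15], right=[]
  root=2; inorder splits into left=[1], right=[7, 15]
  root=7; inorder splits into left=[], right=[15]
  root=15; inorder splits into left=[], right=[]
  root=1; inorder splits into left=[], right=[]
Reconstructed level-order: [29, 2, 1, 7, 15]


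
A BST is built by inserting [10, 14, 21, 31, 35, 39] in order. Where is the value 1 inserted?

Starting tree (level order): [10, None, 14, None, 21, None, 31, None, 35, None, 39]
Insertion path: 10
Result: insert 1 as left child of 10
Final tree (level order): [10, 1, 14, None, None, None, 21, None, 31, None, 35, None, 39]


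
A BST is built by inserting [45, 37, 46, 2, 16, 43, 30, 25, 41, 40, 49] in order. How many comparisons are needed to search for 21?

Search path for 21: 45 -> 37 -> 2 -> 16 -> 30 -> 25
Found: False
Comparisons: 6


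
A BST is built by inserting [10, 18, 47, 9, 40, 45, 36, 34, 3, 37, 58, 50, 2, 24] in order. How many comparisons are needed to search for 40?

Search path for 40: 10 -> 18 -> 47 -> 40
Found: True
Comparisons: 4


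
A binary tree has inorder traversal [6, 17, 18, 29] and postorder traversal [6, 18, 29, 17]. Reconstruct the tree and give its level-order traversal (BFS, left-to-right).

Inorder:   [6, 17, 18, 29]
Postorder: [6, 18, 29, 17]
Algorithm: postorder visits root last, so walk postorder right-to-left;
each value is the root of the current inorder slice — split it at that
value, recurse on the right subtree first, then the left.
Recursive splits:
  root=17; inorder splits into left=[6], right=[18, 29]
  root=29; inorder splits into left=[18], right=[]
  root=18; inorder splits into left=[], right=[]
  root=6; inorder splits into left=[], right=[]
Reconstructed level-order: [17, 6, 29, 18]


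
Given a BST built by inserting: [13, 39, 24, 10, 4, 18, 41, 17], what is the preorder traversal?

Tree insertion order: [13, 39, 24, 10, 4, 18, 41, 17]
Tree (level-order array): [13, 10, 39, 4, None, 24, 41, None, None, 18, None, None, None, 17]
Preorder traversal: [13, 10, 4, 39, 24, 18, 17, 41]


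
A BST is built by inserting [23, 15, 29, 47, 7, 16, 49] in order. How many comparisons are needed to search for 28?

Search path for 28: 23 -> 29
Found: False
Comparisons: 2


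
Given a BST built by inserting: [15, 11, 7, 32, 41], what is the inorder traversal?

Tree insertion order: [15, 11, 7, 32, 41]
Tree (level-order array): [15, 11, 32, 7, None, None, 41]
Inorder traversal: [7, 11, 15, 32, 41]


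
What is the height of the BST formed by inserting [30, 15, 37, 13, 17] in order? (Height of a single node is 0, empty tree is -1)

Insertion order: [30, 15, 37, 13, 17]
Tree (level-order array): [30, 15, 37, 13, 17]
Compute height bottom-up (empty subtree = -1):
  height(13) = 1 + max(-1, -1) = 0
  height(17) = 1 + max(-1, -1) = 0
  height(15) = 1 + max(0, 0) = 1
  height(37) = 1 + max(-1, -1) = 0
  height(30) = 1 + max(1, 0) = 2
Height = 2


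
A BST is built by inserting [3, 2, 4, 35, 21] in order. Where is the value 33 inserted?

Starting tree (level order): [3, 2, 4, None, None, None, 35, 21]
Insertion path: 3 -> 4 -> 35 -> 21
Result: insert 33 as right child of 21
Final tree (level order): [3, 2, 4, None, None, None, 35, 21, None, None, 33]


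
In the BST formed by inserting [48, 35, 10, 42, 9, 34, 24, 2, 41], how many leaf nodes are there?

Tree built from: [48, 35, 10, 42, 9, 34, 24, 2, 41]
Tree (level-order array): [48, 35, None, 10, 42, 9, 34, 41, None, 2, None, 24]
Rule: A leaf has 0 children.
Per-node child counts:
  node 48: 1 child(ren)
  node 35: 2 child(ren)
  node 10: 2 child(ren)
  node 9: 1 child(ren)
  node 2: 0 child(ren)
  node 34: 1 child(ren)
  node 24: 0 child(ren)
  node 42: 1 child(ren)
  node 41: 0 child(ren)
Matching nodes: [2, 24, 41]
Count of leaf nodes: 3


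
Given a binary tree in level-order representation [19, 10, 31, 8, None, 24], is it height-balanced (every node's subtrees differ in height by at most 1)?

Tree (level-order array): [19, 10, 31, 8, None, 24]
Definition: a tree is height-balanced if, at every node, |h(left) - h(right)| <= 1 (empty subtree has height -1).
Bottom-up per-node check:
  node 8: h_left=-1, h_right=-1, diff=0 [OK], height=0
  node 10: h_left=0, h_right=-1, diff=1 [OK], height=1
  node 24: h_left=-1, h_right=-1, diff=0 [OK], height=0
  node 31: h_left=0, h_right=-1, diff=1 [OK], height=1
  node 19: h_left=1, h_right=1, diff=0 [OK], height=2
All nodes satisfy the balance condition.
Result: Balanced


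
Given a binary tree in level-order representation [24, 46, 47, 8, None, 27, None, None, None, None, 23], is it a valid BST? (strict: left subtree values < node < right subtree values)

Level-order array: [24, 46, 47, 8, None, 27, None, None, None, None, 23]
Validate using subtree bounds (lo, hi): at each node, require lo < value < hi,
then recurse left with hi=value and right with lo=value.
Preorder trace (stopping at first violation):
  at node 24 with bounds (-inf, +inf): OK
  at node 46 with bounds (-inf, 24): VIOLATION
Node 46 violates its bound: not (-inf < 46 < 24).
Result: Not a valid BST


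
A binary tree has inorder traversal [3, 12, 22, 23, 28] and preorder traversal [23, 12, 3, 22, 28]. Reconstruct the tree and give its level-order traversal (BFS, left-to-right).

Inorder:  [3, 12, 22, 23, 28]
Preorder: [23, 12, 3, 22, 28]
Algorithm: preorder visits root first, so consume preorder in order;
for each root, split the current inorder slice at that value into
left-subtree inorder and right-subtree inorder, then recurse.
Recursive splits:
  root=23; inorder splits into left=[3, 12, 22], right=[28]
  root=12; inorder splits into left=[3], right=[22]
  root=3; inorder splits into left=[], right=[]
  root=22; inorder splits into left=[], right=[]
  root=28; inorder splits into left=[], right=[]
Reconstructed level-order: [23, 12, 28, 3, 22]


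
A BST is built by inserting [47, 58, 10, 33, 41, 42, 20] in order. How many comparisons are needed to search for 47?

Search path for 47: 47
Found: True
Comparisons: 1


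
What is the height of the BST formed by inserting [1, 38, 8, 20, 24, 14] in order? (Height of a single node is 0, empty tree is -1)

Insertion order: [1, 38, 8, 20, 24, 14]
Tree (level-order array): [1, None, 38, 8, None, None, 20, 14, 24]
Compute height bottom-up (empty subtree = -1):
  height(14) = 1 + max(-1, -1) = 0
  height(24) = 1 + max(-1, -1) = 0
  height(20) = 1 + max(0, 0) = 1
  height(8) = 1 + max(-1, 1) = 2
  height(38) = 1 + max(2, -1) = 3
  height(1) = 1 + max(-1, 3) = 4
Height = 4


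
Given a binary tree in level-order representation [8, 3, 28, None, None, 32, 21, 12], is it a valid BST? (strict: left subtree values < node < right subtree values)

Level-order array: [8, 3, 28, None, None, 32, 21, 12]
Validate using subtree bounds (lo, hi): at each node, require lo < value < hi,
then recurse left with hi=value and right with lo=value.
Preorder trace (stopping at first violation):
  at node 8 with bounds (-inf, +inf): OK
  at node 3 with bounds (-inf, 8): OK
  at node 28 with bounds (8, +inf): OK
  at node 32 with bounds (8, 28): VIOLATION
Node 32 violates its bound: not (8 < 32 < 28).
Result: Not a valid BST


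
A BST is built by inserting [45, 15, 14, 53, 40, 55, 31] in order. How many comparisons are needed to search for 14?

Search path for 14: 45 -> 15 -> 14
Found: True
Comparisons: 3


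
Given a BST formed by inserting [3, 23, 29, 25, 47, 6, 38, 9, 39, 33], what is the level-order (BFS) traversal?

Tree insertion order: [3, 23, 29, 25, 47, 6, 38, 9, 39, 33]
Tree (level-order array): [3, None, 23, 6, 29, None, 9, 25, 47, None, None, None, None, 38, None, 33, 39]
BFS from the root, enqueuing left then right child of each popped node:
  queue [3] -> pop 3, enqueue [23], visited so far: [3]
  queue [23] -> pop 23, enqueue [6, 29], visited so far: [3, 23]
  queue [6, 29] -> pop 6, enqueue [9], visited so far: [3, 23, 6]
  queue [29, 9] -> pop 29, enqueue [25, 47], visited so far: [3, 23, 6, 29]
  queue [9, 25, 47] -> pop 9, enqueue [none], visited so far: [3, 23, 6, 29, 9]
  queue [25, 47] -> pop 25, enqueue [none], visited so far: [3, 23, 6, 29, 9, 25]
  queue [47] -> pop 47, enqueue [38], visited so far: [3, 23, 6, 29, 9, 25, 47]
  queue [38] -> pop 38, enqueue [33, 39], visited so far: [3, 23, 6, 29, 9, 25, 47, 38]
  queue [33, 39] -> pop 33, enqueue [none], visited so far: [3, 23, 6, 29, 9, 25, 47, 38, 33]
  queue [39] -> pop 39, enqueue [none], visited so far: [3, 23, 6, 29, 9, 25, 47, 38, 33, 39]
Result: [3, 23, 6, 29, 9, 25, 47, 38, 33, 39]


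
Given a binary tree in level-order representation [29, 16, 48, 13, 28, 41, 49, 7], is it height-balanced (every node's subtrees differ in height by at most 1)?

Tree (level-order array): [29, 16, 48, 13, 28, 41, 49, 7]
Definition: a tree is height-balanced if, at every node, |h(left) - h(right)| <= 1 (empty subtree has height -1).
Bottom-up per-node check:
  node 7: h_left=-1, h_right=-1, diff=0 [OK], height=0
  node 13: h_left=0, h_right=-1, diff=1 [OK], height=1
  node 28: h_left=-1, h_right=-1, diff=0 [OK], height=0
  node 16: h_left=1, h_right=0, diff=1 [OK], height=2
  node 41: h_left=-1, h_right=-1, diff=0 [OK], height=0
  node 49: h_left=-1, h_right=-1, diff=0 [OK], height=0
  node 48: h_left=0, h_right=0, diff=0 [OK], height=1
  node 29: h_left=2, h_right=1, diff=1 [OK], height=3
All nodes satisfy the balance condition.
Result: Balanced


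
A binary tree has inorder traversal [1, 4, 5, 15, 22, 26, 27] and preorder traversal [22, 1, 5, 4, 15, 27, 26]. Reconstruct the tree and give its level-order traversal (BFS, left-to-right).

Inorder:  [1, 4, 5, 15, 22, 26, 27]
Preorder: [22, 1, 5, 4, 15, 27, 26]
Algorithm: preorder visits root first, so consume preorder in order;
for each root, split the current inorder slice at that value into
left-subtree inorder and right-subtree inorder, then recurse.
Recursive splits:
  root=22; inorder splits into left=[1, 4, 5, 15], right=[26, 27]
  root=1; inorder splits into left=[], right=[4, 5, 15]
  root=5; inorder splits into left=[4], right=[15]
  root=4; inorder splits into left=[], right=[]
  root=15; inorder splits into left=[], right=[]
  root=27; inorder splits into left=[26], right=[]
  root=26; inorder splits into left=[], right=[]
Reconstructed level-order: [22, 1, 27, 5, 26, 4, 15]


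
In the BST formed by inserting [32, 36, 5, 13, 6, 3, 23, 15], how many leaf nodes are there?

Tree built from: [32, 36, 5, 13, 6, 3, 23, 15]
Tree (level-order array): [32, 5, 36, 3, 13, None, None, None, None, 6, 23, None, None, 15]
Rule: A leaf has 0 children.
Per-node child counts:
  node 32: 2 child(ren)
  node 5: 2 child(ren)
  node 3: 0 child(ren)
  node 13: 2 child(ren)
  node 6: 0 child(ren)
  node 23: 1 child(ren)
  node 15: 0 child(ren)
  node 36: 0 child(ren)
Matching nodes: [3, 6, 15, 36]
Count of leaf nodes: 4


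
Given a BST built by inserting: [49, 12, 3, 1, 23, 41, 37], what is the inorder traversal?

Tree insertion order: [49, 12, 3, 1, 23, 41, 37]
Tree (level-order array): [49, 12, None, 3, 23, 1, None, None, 41, None, None, 37]
Inorder traversal: [1, 3, 12, 23, 37, 41, 49]


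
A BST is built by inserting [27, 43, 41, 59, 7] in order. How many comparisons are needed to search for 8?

Search path for 8: 27 -> 7
Found: False
Comparisons: 2


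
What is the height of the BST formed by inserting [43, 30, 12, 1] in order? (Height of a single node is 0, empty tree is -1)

Insertion order: [43, 30, 12, 1]
Tree (level-order array): [43, 30, None, 12, None, 1]
Compute height bottom-up (empty subtree = -1):
  height(1) = 1 + max(-1, -1) = 0
  height(12) = 1 + max(0, -1) = 1
  height(30) = 1 + max(1, -1) = 2
  height(43) = 1 + max(2, -1) = 3
Height = 3


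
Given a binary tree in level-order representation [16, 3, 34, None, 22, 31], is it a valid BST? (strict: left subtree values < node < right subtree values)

Level-order array: [16, 3, 34, None, 22, 31]
Validate using subtree bounds (lo, hi): at each node, require lo < value < hi,
then recurse left with hi=value and right with lo=value.
Preorder trace (stopping at first violation):
  at node 16 with bounds (-inf, +inf): OK
  at node 3 with bounds (-inf, 16): OK
  at node 22 with bounds (3, 16): VIOLATION
Node 22 violates its bound: not (3 < 22 < 16).
Result: Not a valid BST


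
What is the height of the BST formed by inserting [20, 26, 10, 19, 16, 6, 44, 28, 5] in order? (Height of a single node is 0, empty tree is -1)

Insertion order: [20, 26, 10, 19, 16, 6, 44, 28, 5]
Tree (level-order array): [20, 10, 26, 6, 19, None, 44, 5, None, 16, None, 28]
Compute height bottom-up (empty subtree = -1):
  height(5) = 1 + max(-1, -1) = 0
  height(6) = 1 + max(0, -1) = 1
  height(16) = 1 + max(-1, -1) = 0
  height(19) = 1 + max(0, -1) = 1
  height(10) = 1 + max(1, 1) = 2
  height(28) = 1 + max(-1, -1) = 0
  height(44) = 1 + max(0, -1) = 1
  height(26) = 1 + max(-1, 1) = 2
  height(20) = 1 + max(2, 2) = 3
Height = 3


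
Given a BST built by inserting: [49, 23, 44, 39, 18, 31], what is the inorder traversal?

Tree insertion order: [49, 23, 44, 39, 18, 31]
Tree (level-order array): [49, 23, None, 18, 44, None, None, 39, None, 31]
Inorder traversal: [18, 23, 31, 39, 44, 49]


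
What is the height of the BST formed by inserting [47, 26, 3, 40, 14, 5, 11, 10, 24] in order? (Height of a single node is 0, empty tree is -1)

Insertion order: [47, 26, 3, 40, 14, 5, 11, 10, 24]
Tree (level-order array): [47, 26, None, 3, 40, None, 14, None, None, 5, 24, None, 11, None, None, 10]
Compute height bottom-up (empty subtree = -1):
  height(10) = 1 + max(-1, -1) = 0
  height(11) = 1 + max(0, -1) = 1
  height(5) = 1 + max(-1, 1) = 2
  height(24) = 1 + max(-1, -1) = 0
  height(14) = 1 + max(2, 0) = 3
  height(3) = 1 + max(-1, 3) = 4
  height(40) = 1 + max(-1, -1) = 0
  height(26) = 1 + max(4, 0) = 5
  height(47) = 1 + max(5, -1) = 6
Height = 6


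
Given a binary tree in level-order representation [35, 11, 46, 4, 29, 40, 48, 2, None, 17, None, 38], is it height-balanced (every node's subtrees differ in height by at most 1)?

Tree (level-order array): [35, 11, 46, 4, 29, 40, 48, 2, None, 17, None, 38]
Definition: a tree is height-balanced if, at every node, |h(left) - h(right)| <= 1 (empty subtree has height -1).
Bottom-up per-node check:
  node 2: h_left=-1, h_right=-1, diff=0 [OK], height=0
  node 4: h_left=0, h_right=-1, diff=1 [OK], height=1
  node 17: h_left=-1, h_right=-1, diff=0 [OK], height=0
  node 29: h_left=0, h_right=-1, diff=1 [OK], height=1
  node 11: h_left=1, h_right=1, diff=0 [OK], height=2
  node 38: h_left=-1, h_right=-1, diff=0 [OK], height=0
  node 40: h_left=0, h_right=-1, diff=1 [OK], height=1
  node 48: h_left=-1, h_right=-1, diff=0 [OK], height=0
  node 46: h_left=1, h_right=0, diff=1 [OK], height=2
  node 35: h_left=2, h_right=2, diff=0 [OK], height=3
All nodes satisfy the balance condition.
Result: Balanced


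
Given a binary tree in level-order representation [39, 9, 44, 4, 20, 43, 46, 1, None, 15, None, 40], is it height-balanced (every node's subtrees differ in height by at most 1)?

Tree (level-order array): [39, 9, 44, 4, 20, 43, 46, 1, None, 15, None, 40]
Definition: a tree is height-balanced if, at every node, |h(left) - h(right)| <= 1 (empty subtree has height -1).
Bottom-up per-node check:
  node 1: h_left=-1, h_right=-1, diff=0 [OK], height=0
  node 4: h_left=0, h_right=-1, diff=1 [OK], height=1
  node 15: h_left=-1, h_right=-1, diff=0 [OK], height=0
  node 20: h_left=0, h_right=-1, diff=1 [OK], height=1
  node 9: h_left=1, h_right=1, diff=0 [OK], height=2
  node 40: h_left=-1, h_right=-1, diff=0 [OK], height=0
  node 43: h_left=0, h_right=-1, diff=1 [OK], height=1
  node 46: h_left=-1, h_right=-1, diff=0 [OK], height=0
  node 44: h_left=1, h_right=0, diff=1 [OK], height=2
  node 39: h_left=2, h_right=2, diff=0 [OK], height=3
All nodes satisfy the balance condition.
Result: Balanced


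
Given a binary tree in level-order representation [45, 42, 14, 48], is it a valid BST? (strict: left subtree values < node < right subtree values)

Level-order array: [45, 42, 14, 48]
Validate using subtree bounds (lo, hi): at each node, require lo < value < hi,
then recurse left with hi=value and right with lo=value.
Preorder trace (stopping at first violation):
  at node 45 with bounds (-inf, +inf): OK
  at node 42 with bounds (-inf, 45): OK
  at node 48 with bounds (-inf, 42): VIOLATION
Node 48 violates its bound: not (-inf < 48 < 42).
Result: Not a valid BST


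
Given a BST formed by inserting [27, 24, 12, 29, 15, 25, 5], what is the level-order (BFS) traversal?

Tree insertion order: [27, 24, 12, 29, 15, 25, 5]
Tree (level-order array): [27, 24, 29, 12, 25, None, None, 5, 15]
BFS from the root, enqueuing left then right child of each popped node:
  queue [27] -> pop 27, enqueue [24, 29], visited so far: [27]
  queue [24, 29] -> pop 24, enqueue [12, 25], visited so far: [27, 24]
  queue [29, 12, 25] -> pop 29, enqueue [none], visited so far: [27, 24, 29]
  queue [12, 25] -> pop 12, enqueue [5, 15], visited so far: [27, 24, 29, 12]
  queue [25, 5, 15] -> pop 25, enqueue [none], visited so far: [27, 24, 29, 12, 25]
  queue [5, 15] -> pop 5, enqueue [none], visited so far: [27, 24, 29, 12, 25, 5]
  queue [15] -> pop 15, enqueue [none], visited so far: [27, 24, 29, 12, 25, 5, 15]
Result: [27, 24, 29, 12, 25, 5, 15]


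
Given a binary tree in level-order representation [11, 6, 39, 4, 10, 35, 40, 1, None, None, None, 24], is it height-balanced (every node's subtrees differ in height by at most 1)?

Tree (level-order array): [11, 6, 39, 4, 10, 35, 40, 1, None, None, None, 24]
Definition: a tree is height-balanced if, at every node, |h(left) - h(right)| <= 1 (empty subtree has height -1).
Bottom-up per-node check:
  node 1: h_left=-1, h_right=-1, diff=0 [OK], height=0
  node 4: h_left=0, h_right=-1, diff=1 [OK], height=1
  node 10: h_left=-1, h_right=-1, diff=0 [OK], height=0
  node 6: h_left=1, h_right=0, diff=1 [OK], height=2
  node 24: h_left=-1, h_right=-1, diff=0 [OK], height=0
  node 35: h_left=0, h_right=-1, diff=1 [OK], height=1
  node 40: h_left=-1, h_right=-1, diff=0 [OK], height=0
  node 39: h_left=1, h_right=0, diff=1 [OK], height=2
  node 11: h_left=2, h_right=2, diff=0 [OK], height=3
All nodes satisfy the balance condition.
Result: Balanced


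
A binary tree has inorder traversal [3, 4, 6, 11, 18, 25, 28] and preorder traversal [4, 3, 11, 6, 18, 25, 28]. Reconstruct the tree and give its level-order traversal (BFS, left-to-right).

Inorder:  [3, 4, 6, 11, 18, 25, 28]
Preorder: [4, 3, 11, 6, 18, 25, 28]
Algorithm: preorder visits root first, so consume preorder in order;
for each root, split the current inorder slice at that value into
left-subtree inorder and right-subtree inorder, then recurse.
Recursive splits:
  root=4; inorder splits into left=[3], right=[6, 11, 18, 25, 28]
  root=3; inorder splits into left=[], right=[]
  root=11; inorder splits into left=[6], right=[18, 25, 28]
  root=6; inorder splits into left=[], right=[]
  root=18; inorder splits into left=[], right=[25, 28]
  root=25; inorder splits into left=[], right=[28]
  root=28; inorder splits into left=[], right=[]
Reconstructed level-order: [4, 3, 11, 6, 18, 25, 28]


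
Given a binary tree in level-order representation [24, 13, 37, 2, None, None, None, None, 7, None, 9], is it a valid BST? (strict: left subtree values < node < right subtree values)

Level-order array: [24, 13, 37, 2, None, None, None, None, 7, None, 9]
Validate using subtree bounds (lo, hi): at each node, require lo < value < hi,
then recurse left with hi=value and right with lo=value.
Preorder trace (stopping at first violation):
  at node 24 with bounds (-inf, +inf): OK
  at node 13 with bounds (-inf, 24): OK
  at node 2 with bounds (-inf, 13): OK
  at node 7 with bounds (2, 13): OK
  at node 9 with bounds (7, 13): OK
  at node 37 with bounds (24, +inf): OK
No violation found at any node.
Result: Valid BST


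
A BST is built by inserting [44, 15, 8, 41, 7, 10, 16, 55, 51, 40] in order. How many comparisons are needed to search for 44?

Search path for 44: 44
Found: True
Comparisons: 1


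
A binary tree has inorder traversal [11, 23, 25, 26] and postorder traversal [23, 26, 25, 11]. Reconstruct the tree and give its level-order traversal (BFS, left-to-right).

Inorder:   [11, 23, 25, 26]
Postorder: [23, 26, 25, 11]
Algorithm: postorder visits root last, so walk postorder right-to-left;
each value is the root of the current inorder slice — split it at that
value, recurse on the right subtree first, then the left.
Recursive splits:
  root=11; inorder splits into left=[], right=[23, 25, 26]
  root=25; inorder splits into left=[23], right=[26]
  root=26; inorder splits into left=[], right=[]
  root=23; inorder splits into left=[], right=[]
Reconstructed level-order: [11, 25, 23, 26]


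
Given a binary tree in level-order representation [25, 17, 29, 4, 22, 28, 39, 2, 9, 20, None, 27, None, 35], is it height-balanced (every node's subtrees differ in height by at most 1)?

Tree (level-order array): [25, 17, 29, 4, 22, 28, 39, 2, 9, 20, None, 27, None, 35]
Definition: a tree is height-balanced if, at every node, |h(left) - h(right)| <= 1 (empty subtree has height -1).
Bottom-up per-node check:
  node 2: h_left=-1, h_right=-1, diff=0 [OK], height=0
  node 9: h_left=-1, h_right=-1, diff=0 [OK], height=0
  node 4: h_left=0, h_right=0, diff=0 [OK], height=1
  node 20: h_left=-1, h_right=-1, diff=0 [OK], height=0
  node 22: h_left=0, h_right=-1, diff=1 [OK], height=1
  node 17: h_left=1, h_right=1, diff=0 [OK], height=2
  node 27: h_left=-1, h_right=-1, diff=0 [OK], height=0
  node 28: h_left=0, h_right=-1, diff=1 [OK], height=1
  node 35: h_left=-1, h_right=-1, diff=0 [OK], height=0
  node 39: h_left=0, h_right=-1, diff=1 [OK], height=1
  node 29: h_left=1, h_right=1, diff=0 [OK], height=2
  node 25: h_left=2, h_right=2, diff=0 [OK], height=3
All nodes satisfy the balance condition.
Result: Balanced


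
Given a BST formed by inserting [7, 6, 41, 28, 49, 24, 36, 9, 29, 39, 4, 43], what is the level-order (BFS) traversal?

Tree insertion order: [7, 6, 41, 28, 49, 24, 36, 9, 29, 39, 4, 43]
Tree (level-order array): [7, 6, 41, 4, None, 28, 49, None, None, 24, 36, 43, None, 9, None, 29, 39]
BFS from the root, enqueuing left then right child of each popped node:
  queue [7] -> pop 7, enqueue [6, 41], visited so far: [7]
  queue [6, 41] -> pop 6, enqueue [4], visited so far: [7, 6]
  queue [41, 4] -> pop 41, enqueue [28, 49], visited so far: [7, 6, 41]
  queue [4, 28, 49] -> pop 4, enqueue [none], visited so far: [7, 6, 41, 4]
  queue [28, 49] -> pop 28, enqueue [24, 36], visited so far: [7, 6, 41, 4, 28]
  queue [49, 24, 36] -> pop 49, enqueue [43], visited so far: [7, 6, 41, 4, 28, 49]
  queue [24, 36, 43] -> pop 24, enqueue [9], visited so far: [7, 6, 41, 4, 28, 49, 24]
  queue [36, 43, 9] -> pop 36, enqueue [29, 39], visited so far: [7, 6, 41, 4, 28, 49, 24, 36]
  queue [43, 9, 29, 39] -> pop 43, enqueue [none], visited so far: [7, 6, 41, 4, 28, 49, 24, 36, 43]
  queue [9, 29, 39] -> pop 9, enqueue [none], visited so far: [7, 6, 41, 4, 28, 49, 24, 36, 43, 9]
  queue [29, 39] -> pop 29, enqueue [none], visited so far: [7, 6, 41, 4, 28, 49, 24, 36, 43, 9, 29]
  queue [39] -> pop 39, enqueue [none], visited so far: [7, 6, 41, 4, 28, 49, 24, 36, 43, 9, 29, 39]
Result: [7, 6, 41, 4, 28, 49, 24, 36, 43, 9, 29, 39]
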